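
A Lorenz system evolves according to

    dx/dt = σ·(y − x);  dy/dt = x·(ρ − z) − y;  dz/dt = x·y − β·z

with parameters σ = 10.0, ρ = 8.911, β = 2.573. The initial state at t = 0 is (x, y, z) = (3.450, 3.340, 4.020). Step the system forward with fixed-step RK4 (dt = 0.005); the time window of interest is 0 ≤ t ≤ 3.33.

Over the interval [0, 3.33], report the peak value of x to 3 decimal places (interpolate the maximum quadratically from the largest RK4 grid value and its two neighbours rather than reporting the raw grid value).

max x = 6.310

t=0.000: state=(3.450, 3.340, 4.020)
step 1 (dt=0.005): k1=(-1.100, 13.534, 1.180), k2=(-0.734, 13.476, 1.279), k3=(-0.745, 13.480, 1.281), k4=(-0.389, 13.426, 1.383); state += dt/6·(k1+2k2+2k3+k4)
t=0.005: state=(3.446, 3.407, 4.026)
t=0.010: state=(3.446, 3.474, 4.034)
t=0.015: state=(3.449, 3.541, 4.042)
continuing one RK4 step at a time; state shown every 40 steps (Δt=0.2):
t=0.200: state=(4.815, 5.864, 5.425)
t=0.400: state=(6.303, 6.411, 9.122)
t=0.600: state=(5.062, 4.032, 10.188)
t=0.800: state=(3.451, 2.999, 8.221)
t=1.000: state=(3.238, 3.426, 6.504)
t=1.200: state=(4.026, 4.577, 6.162)
t=1.400: state=(5.126, 5.558, 7.464)
t=1.600: state=(5.334, 5.085, 9.008)
t=1.800: state=(4.485, 4.026, 8.828)
t=2.000: state=(3.881, 3.769, 7.720)
t=2.200: state=(4.011, 4.225, 7.038)
t=2.400: state=(4.574, 4.869, 7.298)
t=2.600: state=(4.964, 5.014, 8.145)
t=2.800: state=(4.759, 4.543, 8.533)
t=3.000: state=(4.326, 4.158, 8.139)
t=3.200: state=(4.188, 4.219, 7.606)
t=3.330: state=(4.297, 4.425, 7.466)
largest grid value and its neighbours: x(0.405)=6.30758, x(0.410)=6.30963, x(0.415)=6.30947
parabola through these three points peaks at t≈0.412 with x≈6.30983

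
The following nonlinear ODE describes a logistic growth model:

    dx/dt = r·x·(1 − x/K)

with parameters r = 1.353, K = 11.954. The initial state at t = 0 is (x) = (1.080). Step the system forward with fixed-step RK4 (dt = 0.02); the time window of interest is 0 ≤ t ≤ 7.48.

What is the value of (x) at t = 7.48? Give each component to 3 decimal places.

t=0.000: state=(1.080)
step 1 (dt=0.02): k1=(1.329), k2=(1.344), k3=(1.344), k4=(1.359); state += dt/6·(k1+2k2+2k3+k4)
t=0.020: state=(1.107)
t=0.040: state=(1.134)
t=0.060: state=(1.162)
continuing one RK4 step at a time; state shown every 25 steps (Δt=0.5):
t=0.500: state=(1.954)
t=1.000: state=(3.318)
t=1.500: state=(5.146)
t=2.000: state=(7.147)
t=2.500: state=(8.908)
t=3.000: state=(10.184)
t=3.500: state=(10.983)
t=4.000: state=(11.440)
t=4.500: state=(11.687)
t=5.000: state=(11.817)
t=5.500: state=(11.884)
t=6.000: state=(11.918)
t=6.500: state=(11.936)
t=7.000: state=(11.945)
t=7.480: state=(11.949)

(x) = (11.949)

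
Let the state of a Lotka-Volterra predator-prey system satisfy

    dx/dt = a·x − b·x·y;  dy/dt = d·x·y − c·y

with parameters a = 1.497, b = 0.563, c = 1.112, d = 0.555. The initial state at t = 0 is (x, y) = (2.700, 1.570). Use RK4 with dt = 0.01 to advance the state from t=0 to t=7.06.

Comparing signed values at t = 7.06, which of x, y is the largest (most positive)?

t=0.000: state=(2.700, 1.570)
step 1 (dt=0.01): k1=(1.655, 0.607), k2=(1.656, 0.615), k3=(1.656, 0.615), k4=(1.656, 0.624); state += dt/6·(k1+2k2+2k3+k4)
t=0.010: state=(2.717, 1.576)
t=0.020: state=(2.733, 1.582)
t=0.030: state=(2.750, 1.589)
continuing one RK4 step at a time; state shown every 25 steps (Δt=0.25):
t=0.250: state=(3.106, 1.779)
t=0.500: state=(3.437, 2.124)
t=0.750: state=(3.583, 2.626)
t=1.000: state=(3.449, 3.250)
t=1.250: state=(3.034, 3.870)
t=1.500: state=(2.475, 4.297)
t=1.750: state=(1.942, 4.416)
t=2.000: state=(1.530, 4.248)
t=2.250: state=(1.252, 3.897)
t=2.500: state=(1.084, 3.466)
t=2.750: state=(0.998, 3.030)
t=3.000: state=(0.975, 2.630)
t=3.250: state=(1.003, 2.283)
t=3.500: state=(1.080, 1.997)
t=3.750: state=(1.206, 1.771)
t=4.000: state=(1.383, 1.604)
t=4.250: state=(1.618, 1.495)
t=4.500: state=(1.914, 1.445)
t=4.750: state=(2.270, 1.462)
t=5.000: state=(2.671, 1.560)
t=5.250: state=(3.079, 1.761)
t=5.500: state=(3.418, 2.095)
t=5.750: state=(3.581, 2.586)
t=6.000: state=(3.468, 3.205)
t=6.250: state=(3.070, 3.830)
t=6.500: state=(2.515, 4.277)
t=6.750: state=(1.976, 4.418)
t=7.000: state=(1.554, 4.268)
t=7.060: state=(1.474, 4.198)
compare at T: x=1.474, y=4.198

largest component: y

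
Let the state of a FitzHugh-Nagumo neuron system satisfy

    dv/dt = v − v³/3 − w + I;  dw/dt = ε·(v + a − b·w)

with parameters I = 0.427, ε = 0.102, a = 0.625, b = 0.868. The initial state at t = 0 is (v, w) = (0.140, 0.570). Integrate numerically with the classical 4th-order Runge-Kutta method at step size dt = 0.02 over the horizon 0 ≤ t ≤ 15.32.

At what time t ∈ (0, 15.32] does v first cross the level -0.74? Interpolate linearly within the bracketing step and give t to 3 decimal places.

t = 3.705

t=0.000: state=(0.140, 0.570)
step 1 (dt=0.02): k1=(-0.004, 0.028), k2=(-0.004, 0.028), k3=(-0.004, 0.028), k4=(-0.005, 0.028); state += dt/6·(k1+2k2+2k3+k4)
t=0.020: state=(0.140, 0.571)
t=0.040: state=(0.140, 0.571)
t=0.060: state=(0.140, 0.572)
continuing one RK4 step at a time; state shown every 25 steps (Δt=0.5):
t=0.500: state=(0.133, 0.583)
t=1.000: state=(0.114, 0.596)
t=1.500: state=(0.076, 0.606)
t=2.000: state=(0.007, 0.613)
t=2.500: state=(-0.110, 0.615)
t=3.000: state=(-0.301, 0.610)
t=3.500: state=(-0.591, 0.593)
t=3.700: state=(-0.736, 0.582)
next step: t=3.720: state=(-0.751, 0.580) — v has crossed -0.74
linear interpolation between t=3.700 (-0.73623) and t=3.720 (-0.75144) → t≈3.705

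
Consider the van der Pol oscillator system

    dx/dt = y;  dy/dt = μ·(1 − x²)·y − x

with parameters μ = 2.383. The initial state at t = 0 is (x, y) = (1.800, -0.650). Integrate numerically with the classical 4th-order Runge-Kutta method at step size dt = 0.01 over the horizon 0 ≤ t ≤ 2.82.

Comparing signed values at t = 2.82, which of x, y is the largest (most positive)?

t=0.000: state=(1.800, -0.650)
step 1 (dt=0.01): k1=(-0.650, 1.670), k2=(-0.642, 1.610), k3=(-0.642, 1.612), k4=(-0.634, 1.555); state += dt/6·(k1+2k2+2k3+k4)
t=0.010: state=(1.794, -0.634)
t=0.020: state=(1.787, -0.619)
t=0.030: state=(1.781, -0.605)
continuing one RK4 step at a time; state shown every 10 steps (Δt=0.1):
t=0.100: state=(1.742, -0.530)
t=0.200: state=(1.692, -0.471)
t=0.300: state=(1.646, -0.444)
t=0.400: state=(1.603, -0.435)
t=0.500: state=(1.559, -0.438)
t=0.600: state=(1.515, -0.448)
t=0.700: state=(1.469, -0.464)
t=0.800: state=(1.422, -0.485)
t=0.900: state=(1.372, -0.512)
t=1.000: state=(1.319, -0.545)
t=1.100: state=(1.263, -0.584)
t=1.200: state=(1.202, -0.632)
t=1.300: state=(1.136, -0.691)
t=1.400: state=(1.063, -0.765)
t=1.500: state=(0.982, -0.859)
t=1.600: state=(0.891, -0.979)
t=1.700: state=(0.785, -1.137)
t=1.800: state=(0.661, -1.350)
t=1.900: state=(0.513, -1.641)
t=2.000: state=(0.330, -2.041)
t=2.100: state=(0.100, -2.583)
t=2.200: state=(-0.192, -3.268)
t=2.300: state=(-0.555, -3.965)
t=2.400: state=(-0.973, -4.290)
t=2.500: state=(-1.384, -3.777)
t=2.600: state=(-1.704, -2.560)
t=2.700: state=(-1.897, -1.348)
t=2.800: state=(-1.988, -0.550)
t=2.820: state=(-1.998, -0.440)
compare at T: x=-1.998, y=-0.440

largest component: y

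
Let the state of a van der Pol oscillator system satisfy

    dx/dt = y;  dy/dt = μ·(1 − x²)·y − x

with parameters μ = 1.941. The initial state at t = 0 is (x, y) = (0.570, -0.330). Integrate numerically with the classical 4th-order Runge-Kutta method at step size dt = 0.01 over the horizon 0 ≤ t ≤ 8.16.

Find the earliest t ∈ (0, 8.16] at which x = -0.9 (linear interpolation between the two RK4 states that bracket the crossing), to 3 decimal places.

t = 1.097

t=0.000: state=(0.570, -0.330)
step 1 (dt=0.01): k1=(-0.330, -1.002), k2=(-0.335, -1.009), k3=(-0.335, -1.009), k4=(-0.340, -1.015); state += dt/6·(k1+2k2+2k3+k4)
t=0.010: state=(0.567, -0.340)
t=0.020: state=(0.563, -0.350)
t=0.030: state=(0.560, -0.361)
continuing one RK4 step at a time; state shown every 50 steps (Δt=0.5):
t=0.500: state=(0.244, -1.071)
t=1.000: state=(-0.646, -2.547)
t=1.090: state=(-0.882, -2.666)
next step: t=1.100: state=(-0.909, -2.668) — x has crossed -0.9
linear interpolation between t=1.090 (-0.88200) and t=1.100 (-0.90867) → t≈1.097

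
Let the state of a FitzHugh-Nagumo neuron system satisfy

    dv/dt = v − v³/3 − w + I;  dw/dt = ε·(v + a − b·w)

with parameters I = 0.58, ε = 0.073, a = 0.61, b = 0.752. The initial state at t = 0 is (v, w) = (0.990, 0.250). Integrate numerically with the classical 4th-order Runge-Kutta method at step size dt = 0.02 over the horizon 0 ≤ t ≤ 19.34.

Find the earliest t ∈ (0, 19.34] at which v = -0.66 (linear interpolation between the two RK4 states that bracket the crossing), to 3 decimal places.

t = 14.904

t=0.000: state=(0.990, 0.250)
step 1 (dt=0.02): k1=(0.997, 0.103), k2=(0.996, 0.104), k3=(0.996, 0.104), k4=(0.994, 0.104); state += dt/6·(k1+2k2+2k3+k4)
t=0.020: state=(1.010, 0.252)
t=0.040: state=(1.030, 0.254)
t=0.060: state=(1.050, 0.256)
continuing one RK4 step at a time; state shown every 50 steps (Δt=1):
t=1.000: state=(1.684, 0.380)
t=2.000: state=(1.769, 0.527)
t=3.000: state=(1.720, 0.667)
t=4.000: state=(1.654, 0.794)
t=5.000: state=(1.584, 0.910)
t=6.000: state=(1.512, 1.015)
t=7.000: state=(1.435, 1.108)
t=8.000: state=(1.354, 1.192)
t=9.000: state=(1.265, 1.264)
t=10.000: state=(1.164, 1.326)
t=11.000: state=(1.045, 1.377)
t=12.000: state=(0.891, 1.416)
t=13.000: state=(0.662, 1.440)
t=14.000: state=(0.232, 1.440)
t=14.900: state=(-0.654, 1.399)
next step: t=14.920: state=(-0.682, 1.398) — v has crossed -0.66
linear interpolation between t=14.900 (-0.65416) and t=14.920 (-0.68190) → t≈14.904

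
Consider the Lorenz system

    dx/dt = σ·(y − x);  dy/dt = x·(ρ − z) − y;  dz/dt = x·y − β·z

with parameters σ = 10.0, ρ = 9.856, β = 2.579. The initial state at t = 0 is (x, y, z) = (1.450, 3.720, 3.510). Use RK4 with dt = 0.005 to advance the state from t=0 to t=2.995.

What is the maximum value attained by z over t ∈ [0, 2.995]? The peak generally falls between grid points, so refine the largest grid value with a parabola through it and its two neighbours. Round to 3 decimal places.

t=0.000: state=(1.450, 3.720, 3.510)
step 1 (dt=0.005): k1=(22.700, 5.482, -3.658), k2=(22.270, 5.842, -3.403), k3=(22.289, 5.833, -3.407), k4=(21.877, 6.186, -3.154); state += dt/6·(k1+2k2+2k3+k4)
t=0.005: state=(1.561, 3.749, 3.493)
t=0.010: state=(1.669, 3.782, 3.478)
t=0.015: state=(1.773, 3.818, 3.466)
continuing one RK4 step at a time; state shown every 20 steps (Δt=0.1):
t=0.100: state=(3.242, 4.827, 3.632)
t=0.200: state=(4.867, 6.552, 4.880)
t=0.300: state=(6.495, 7.934, 7.508)
t=0.400: state=(7.398, 7.605, 10.751)
t=0.500: state=(6.810, 5.521, 12.514)
t=0.600: state=(5.211, 3.521, 12.024)
t=0.700: state=(3.744, 2.578, 10.443)
t=0.800: state=(2.916, 2.408, 8.771)
t=0.900: state=(2.668, 2.652, 7.384)
t=1.000: state=(2.839, 3.181, 6.405)
t=1.100: state=(3.333, 3.972, 5.919)
t=1.200: state=(4.099, 4.978, 6.046)
t=1.300: state=(5.037, 5.991, 6.908)
t=1.400: state=(5.889, 6.569, 8.423)
t=1.500: state=(6.262, 6.284, 10.024)
t=1.600: state=(5.928, 5.282, 10.886)
t=1.700: state=(5.122, 4.241, 10.715)
t=1.800: state=(4.312, 3.622, 9.883)
t=1.900: state=(3.795, 3.459, 8.877)
t=2.000: state=(3.633, 3.635, 8.003)
t=2.100: state=(3.777, 4.052, 7.431)
t=2.200: state=(4.156, 4.626, 7.258)
t=2.300: state=(4.679, 5.232, 7.539)
t=2.400: state=(5.205, 5.672, 8.225)
t=2.500: state=(5.549, 5.742, 9.094)
t=2.600: state=(5.563, 5.399, 9.780)
t=2.700: state=(5.258, 4.844, 10.004)
t=2.800: state=(4.807, 4.356, 9.758)
t=2.900: state=(4.412, 4.092, 9.239)
t=2.995: state=(4.197, 4.068, 8.698)
largest grid value and its neighbours: z(0.520)=12.57214, z(0.525)=12.57237, z(0.530)=12.56714
parabola through these three points peaks at t≈0.523 with z≈12.57295

max z = 12.573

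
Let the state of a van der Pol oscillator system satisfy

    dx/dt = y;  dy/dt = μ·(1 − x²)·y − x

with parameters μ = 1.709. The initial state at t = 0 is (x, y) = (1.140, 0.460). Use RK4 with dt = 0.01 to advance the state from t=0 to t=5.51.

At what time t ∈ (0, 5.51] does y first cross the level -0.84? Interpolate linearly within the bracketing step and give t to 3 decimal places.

t = 1.161

t=0.000: state=(1.140, 0.460)
step 1 (dt=0.01): k1=(0.460, -1.376), k2=(0.453, -1.378), k3=(0.453, -1.378), k4=(0.446, -1.381); state += dt/6·(k1+2k2+2k3+k4)
t=0.010: state=(1.145, 0.446)
t=0.020: state=(1.149, 0.432)
t=0.030: state=(1.153, 0.419)
continuing one RK4 step at a time; state shown every 20 steps (Δt=0.2):
t=0.200: state=(1.204, 0.184)
t=0.400: state=(1.215, -0.068)
t=0.600: state=(1.180, -0.282)
t=0.800: state=(1.104, -0.471)
t=1.000: state=(0.991, -0.663)
t=1.160: state=(0.871, -0.839)
next step: t=1.170: state=(0.863, -0.851) — y has crossed -0.84
linear interpolation between t=1.160 (-0.83887) and t=1.170 (-0.85112) → t≈1.161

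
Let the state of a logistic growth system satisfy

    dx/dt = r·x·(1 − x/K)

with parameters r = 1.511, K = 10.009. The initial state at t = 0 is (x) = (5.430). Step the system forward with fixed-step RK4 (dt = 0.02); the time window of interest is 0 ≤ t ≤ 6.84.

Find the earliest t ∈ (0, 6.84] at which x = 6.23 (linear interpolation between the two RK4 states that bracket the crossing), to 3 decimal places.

t = 0.218

t=0.000: state=(5.430)
step 1 (dt=0.02): k1=(3.754), k2=(3.749), k3=(3.749), k4=(3.743); state += dt/6·(k1+2k2+2k3+k4)
t=0.020: state=(5.505)
t=0.040: state=(5.580)
t=0.060: state=(5.654)
t=0.200: state=(6.166)
next step: t=0.220: state=(6.237) — x has crossed 6.23
linear interpolation between t=0.200 (6.16567) and t=0.220 (6.23696) → t≈0.218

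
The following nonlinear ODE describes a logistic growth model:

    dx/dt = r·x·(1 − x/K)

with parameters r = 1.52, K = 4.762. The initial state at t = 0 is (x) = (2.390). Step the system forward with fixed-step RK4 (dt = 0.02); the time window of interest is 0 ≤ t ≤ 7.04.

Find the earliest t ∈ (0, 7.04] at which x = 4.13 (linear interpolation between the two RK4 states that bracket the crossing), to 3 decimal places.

t = 1.230

t=0.000: state=(2.390)
step 1 (dt=0.02): k1=(1.810), k2=(1.809), k3=(1.809), k4=(1.809); state += dt/6·(k1+2k2+2k3+k4)
t=0.020: state=(2.426)
t=0.040: state=(2.462)
t=0.060: state=(2.498)
continuing one RK4 step at a time; state shown every 25 steps (Δt=0.5):
t=0.500: state=(3.252)
t=1.000: state=(3.913)
t=1.220: state=(4.122)
next step: t=1.240: state=(4.138) — x has crossed 4.13
linear interpolation between t=1.220 (4.12163) and t=1.240 (4.13829) → t≈1.230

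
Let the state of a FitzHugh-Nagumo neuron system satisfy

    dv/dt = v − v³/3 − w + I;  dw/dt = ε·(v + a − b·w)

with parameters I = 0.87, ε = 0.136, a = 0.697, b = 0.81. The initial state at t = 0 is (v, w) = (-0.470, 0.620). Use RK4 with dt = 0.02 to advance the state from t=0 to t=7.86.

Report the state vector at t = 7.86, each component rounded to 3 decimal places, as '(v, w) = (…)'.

(v, w) = (-0.801, 0.013)

t=0.000: state=(-0.470, 0.620)
step 1 (dt=0.02): k1=(-0.185, -0.037), k2=(-0.186, -0.038), k3=(-0.186, -0.038), k4=(-0.188, -0.038); state += dt/6·(k1+2k2+2k3+k4)
t=0.020: state=(-0.474, 0.619)
t=0.040: state=(-0.478, 0.618)
t=0.060: state=(-0.481, 0.618)
continuing one RK4 step at a time; state shown every 25 steps (Δt=0.5):
t=0.500: state=(-0.577, 0.598)
t=1.000: state=(-0.710, 0.570)
t=1.500: state=(-0.863, 0.534)
t=2.000: state=(-1.014, 0.489)
t=2.500: state=(-1.140, 0.437)
t=3.000: state=(-1.225, 0.381)
t=3.500: state=(-1.266, 0.325)
t=4.000: state=(-1.272, 0.269)
t=4.500: state=(-1.254, 0.217)
t=5.000: state=(-1.218, 0.170)
t=5.500: state=(-1.170, 0.128)
t=6.000: state=(-1.112, 0.091)
t=6.500: state=(-1.045, 0.061)
t=7.000: state=(-0.968, 0.037)
t=7.500: state=(-0.877, 0.020)
t=7.860: state=(-0.801, 0.013)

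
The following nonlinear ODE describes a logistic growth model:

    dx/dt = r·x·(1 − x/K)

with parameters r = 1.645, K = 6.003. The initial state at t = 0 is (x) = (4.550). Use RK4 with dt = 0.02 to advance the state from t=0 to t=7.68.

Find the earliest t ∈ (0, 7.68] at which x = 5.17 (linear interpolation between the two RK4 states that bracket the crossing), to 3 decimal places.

t = 0.416

t=0.000: state=(4.550)
step 1 (dt=0.02): k1=(1.812), k2=(1.796), k3=(1.796), k4=(1.781); state += dt/6·(k1+2k2+2k3+k4)
t=0.020: state=(4.586)
t=0.040: state=(4.621)
t=0.060: state=(4.656)
t=0.400: state=(5.151)
next step: t=0.420: state=(5.175) — x has crossed 5.17
linear interpolation between t=0.400 (5.15110) and t=0.420 (5.17487) → t≈0.416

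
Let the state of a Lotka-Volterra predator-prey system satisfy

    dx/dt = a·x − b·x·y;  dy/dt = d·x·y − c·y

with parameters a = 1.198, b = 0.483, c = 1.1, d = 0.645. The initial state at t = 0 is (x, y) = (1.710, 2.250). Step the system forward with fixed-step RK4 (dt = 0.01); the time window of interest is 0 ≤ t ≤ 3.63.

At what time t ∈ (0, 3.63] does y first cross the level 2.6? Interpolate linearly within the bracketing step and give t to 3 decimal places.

t = 1.777

t=0.000: state=(1.710, 2.250)
step 1 (dt=0.01): k1=(0.190, 0.007), k2=(0.190, 0.008), k3=(0.190, 0.008), k4=(0.190, 0.009); state += dt/6·(k1+2k2+2k3+k4)
t=0.010: state=(1.712, 2.250)
t=0.020: state=(1.714, 2.250)
t=0.030: state=(1.716, 2.250)
continuing one RK4 step at a time; state shown every 20 steps (Δt=0.2):
t=0.200: state=(1.748, 2.257)
t=0.400: state=(1.785, 2.275)
t=0.600: state=(1.818, 2.303)
t=0.800: state=(1.846, 2.341)
t=1.000: state=(1.867, 2.388)
t=1.200: state=(1.879, 2.440)
t=1.400: state=(1.882, 2.496)
t=1.600: state=(1.873, 2.553)
t=1.770: state=(1.859, 2.598)
next step: t=1.780: state=(1.858, 2.601) — y has crossed 2.6
linear interpolation between t=1.770 (2.59814) and t=1.780 (2.60070) → t≈1.777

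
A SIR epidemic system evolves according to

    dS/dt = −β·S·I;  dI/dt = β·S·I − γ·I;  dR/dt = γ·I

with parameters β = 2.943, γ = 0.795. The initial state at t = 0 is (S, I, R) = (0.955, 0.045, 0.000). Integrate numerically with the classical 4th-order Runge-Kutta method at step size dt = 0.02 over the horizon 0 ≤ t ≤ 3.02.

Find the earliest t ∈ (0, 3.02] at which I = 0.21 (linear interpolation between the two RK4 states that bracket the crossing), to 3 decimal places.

t = 0.892

t=0.000: state=(0.955, 0.045, 0.000)
step 1 (dt=0.02): k1=(-0.126, 0.091, 0.036), k2=(-0.129, 0.092, 0.036), k3=(-0.129, 0.092, 0.037), k4=(-0.131, 0.094, 0.037); state += dt/6·(k1+2k2+2k3+k4)
t=0.020: state=(0.952, 0.047, 0.001)
t=0.040: state=(0.950, 0.049, 0.001)
t=0.060: state=(0.947, 0.051, 0.002)
continuing one RK4 step at a time; state shown every 5 steps (Δt=0.1):
t=0.100: state=(0.941, 0.055, 0.004)
t=0.200: state=(0.924, 0.067, 0.009)
t=0.300: state=(0.905, 0.081, 0.015)
t=0.400: state=(0.881, 0.097, 0.022)
t=0.500: state=(0.854, 0.116, 0.030)
t=0.600: state=(0.823, 0.137, 0.040)
t=0.700: state=(0.788, 0.160, 0.052)
t=0.800: state=(0.749, 0.185, 0.066)
t=0.880: state=(0.715, 0.207, 0.078)
next step: t=0.900: state=(0.706, 0.212, 0.081) — I has crossed 0.21
linear interpolation between t=0.880 (0.20667) and t=0.900 (0.21210) → t≈0.892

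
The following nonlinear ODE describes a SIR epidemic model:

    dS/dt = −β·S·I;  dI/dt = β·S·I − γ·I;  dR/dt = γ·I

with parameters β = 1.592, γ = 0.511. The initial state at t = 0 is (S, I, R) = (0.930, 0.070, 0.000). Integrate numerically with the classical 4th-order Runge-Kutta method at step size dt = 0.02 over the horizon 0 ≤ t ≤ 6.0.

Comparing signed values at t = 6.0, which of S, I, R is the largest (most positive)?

largest component: R

t=0.000: state=(0.930, 0.070, 0.000)
step 1 (dt=0.02): k1=(-0.104, 0.068, 0.036), k2=(-0.105, 0.068, 0.036), k3=(-0.105, 0.068, 0.036), k4=(-0.105, 0.069, 0.036); state += dt/6·(k1+2k2+2k3+k4)
t=0.020: state=(0.928, 0.071, 0.001)
t=0.040: state=(0.926, 0.073, 0.001)
t=0.060: state=(0.924, 0.074, 0.002)
continuing one RK4 step at a time; state shown every 10 steps (Δt=0.2):
t=0.200: state=(0.907, 0.085, 0.008)
t=0.400: state=(0.881, 0.102, 0.017)
t=0.600: state=(0.850, 0.121, 0.029)
t=0.800: state=(0.815, 0.142, 0.042)
t=1.000: state=(0.777, 0.166, 0.058)
t=1.200: state=(0.734, 0.190, 0.076)
t=1.400: state=(0.688, 0.215, 0.097)
t=1.600: state=(0.640, 0.240, 0.120)
t=1.800: state=(0.590, 0.264, 0.146)
t=2.000: state=(0.541, 0.285, 0.174)
t=2.200: state=(0.493, 0.303, 0.204)
t=2.400: state=(0.446, 0.318, 0.236)
t=2.600: state=(0.402, 0.329, 0.269)
t=2.800: state=(0.362, 0.335, 0.303)
t=3.000: state=(0.325, 0.338, 0.337)
t=3.200: state=(0.292, 0.336, 0.372)
t=3.400: state=(0.263, 0.332, 0.406)
t=3.600: state=(0.237, 0.324, 0.439)
t=3.800: state=(0.214, 0.314, 0.472)
t=4.000: state=(0.194, 0.303, 0.504)
t=4.200: state=(0.176, 0.290, 0.534)
t=4.400: state=(0.161, 0.276, 0.563)
t=4.600: state=(0.148, 0.262, 0.590)
t=4.800: state=(0.136, 0.247, 0.616)
t=5.000: state=(0.126, 0.233, 0.641)
t=5.200: state=(0.118, 0.219, 0.664)
t=5.400: state=(0.110, 0.205, 0.686)
t=5.600: state=(0.103, 0.191, 0.706)
t=5.800: state=(0.097, 0.178, 0.725)
t=6.000: state=(0.092, 0.166, 0.742)
compare at T: S=0.092, I=0.166, R=0.742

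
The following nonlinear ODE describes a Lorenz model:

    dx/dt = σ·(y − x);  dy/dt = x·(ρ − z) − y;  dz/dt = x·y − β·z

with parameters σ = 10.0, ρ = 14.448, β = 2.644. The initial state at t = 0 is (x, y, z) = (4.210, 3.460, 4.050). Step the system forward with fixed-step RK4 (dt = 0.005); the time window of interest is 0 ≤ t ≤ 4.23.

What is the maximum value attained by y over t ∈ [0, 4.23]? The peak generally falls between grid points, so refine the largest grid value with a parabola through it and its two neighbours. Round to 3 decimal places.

max y = 11.870

t=0.000: state=(4.210, 3.460, 4.050)
step 1 (dt=0.005): k1=(-7.500, 40.316, 3.858), k2=(-6.305, 39.979, 4.190), k3=(-6.343, 40.008, 4.195), k4=(-5.182, 39.698, 4.529); state += dt/6·(k1+2k2+2k3+k4)
t=0.005: state=(4.178, 3.660, 4.071)
t=0.010: state=(4.158, 3.857, 4.095)
t=0.015: state=(4.148, 4.052, 4.123)
continuing one RK4 step at a time; state shown every 40 steps (Δt=0.2):
t=0.200: state=(7.968, 11.079, 9.530)
t=0.400: state=(8.815, 5.543, 20.194)
t=0.600: state=(2.713, 1.132, 13.948)
t=0.800: state=(1.787, 2.076, 8.665)
t=1.000: state=(3.482, 4.977, 6.502)
t=1.200: state=(7.848, 10.249, 11.126)
t=1.400: state=(8.124, 5.620, 18.763)
t=1.600: state=(3.430, 2.165, 13.752)
t=1.800: state=(2.910, 3.427, 9.286)
t=2.000: state=(5.215, 6.980, 8.752)
t=2.200: state=(8.506, 9.109, 15.076)
t=2.400: state=(6.099, 4.034, 16.617)
t=2.600: state=(3.602, 3.289, 12.061)
t=2.800: state=(4.403, 5.422, 9.670)
t=3.000: state=(7.106, 8.411, 12.299)
t=3.200: state=(7.380, 6.205, 16.482)
t=3.400: state=(4.719, 3.822, 13.943)
t=3.600: state=(4.369, 4.836, 11.011)
t=3.800: state=(6.148, 7.268, 11.534)
t=4.000: state=(7.403, 7.172, 15.175)
t=4.200: state=(5.669, 4.663, 14.822)
t=4.230: state=(5.384, 4.496, 14.420)
largest grid value and its neighbours: y(0.245)=11.85656, y(0.250)=11.86934, y(0.255)=11.86484
parabola through these three points peaks at t≈0.251 with y≈11.86984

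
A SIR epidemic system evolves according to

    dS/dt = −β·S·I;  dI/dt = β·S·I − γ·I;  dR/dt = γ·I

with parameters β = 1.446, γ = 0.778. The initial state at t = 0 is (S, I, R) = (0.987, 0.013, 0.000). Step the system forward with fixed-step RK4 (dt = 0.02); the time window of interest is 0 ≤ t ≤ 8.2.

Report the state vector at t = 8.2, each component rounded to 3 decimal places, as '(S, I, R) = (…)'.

(S, I, R) = (0.354, 0.094, 0.552)

t=0.000: state=(0.987, 0.013, 0.000)
step 1 (dt=0.02): k1=(-0.019, 0.008, 0.010), k2=(-0.019, 0.008, 0.010), k3=(-0.019, 0.008, 0.010), k4=(-0.019, 0.009, 0.010); state += dt/6·(k1+2k2+2k3+k4)
t=0.020: state=(0.987, 0.013, 0.000)
t=0.040: state=(0.986, 0.013, 0.000)
t=0.060: state=(0.986, 0.014, 0.001)
continuing one RK4 step at a time; state shown every 25 steps (Δt=0.5):
t=0.500: state=(0.976, 0.018, 0.006)
t=1.000: state=(0.961, 0.024, 0.014)
t=1.500: state=(0.942, 0.033, 0.025)
t=2.000: state=(0.916, 0.044, 0.040)
t=2.500: state=(0.883, 0.057, 0.060)
t=3.000: state=(0.843, 0.072, 0.085)
t=3.500: state=(0.796, 0.088, 0.116)
t=4.000: state=(0.742, 0.104, 0.153)
t=4.500: state=(0.685, 0.119, 0.197)
t=5.000: state=(0.626, 0.129, 0.245)
t=5.500: state=(0.569, 0.135, 0.297)
t=6.000: state=(0.516, 0.135, 0.349)
t=6.500: state=(0.468, 0.131, 0.401)
t=7.000: state=(0.427, 0.122, 0.450)
t=7.500: state=(0.393, 0.111, 0.496)
t=8.000: state=(0.364, 0.099, 0.537)
t=8.200: state=(0.354, 0.094, 0.552)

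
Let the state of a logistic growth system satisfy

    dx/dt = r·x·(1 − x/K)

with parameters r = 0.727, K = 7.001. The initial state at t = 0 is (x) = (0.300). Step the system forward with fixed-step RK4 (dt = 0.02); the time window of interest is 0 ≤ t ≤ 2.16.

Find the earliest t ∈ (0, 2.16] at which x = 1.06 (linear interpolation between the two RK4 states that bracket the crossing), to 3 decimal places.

t = 1.902

t=0.000: state=(0.300)
step 1 (dt=0.02): k1=(0.209), k2=(0.210), k3=(0.210), k4=(0.212); state += dt/6·(k1+2k2+2k3+k4)
t=0.020: state=(0.304)
t=0.040: state=(0.308)
t=0.060: state=(0.313)
continuing one RK4 step at a time; state shown every 5 steps (Δt=0.1):
t=0.100: state=(0.322)
t=0.200: state=(0.345)
t=0.300: state=(0.369)
t=0.400: state=(0.396)
t=0.500: state=(0.424)
t=0.600: state=(0.453)
t=0.700: state=(0.485)
t=0.800: state=(0.519)
t=0.900: state=(0.555)
t=1.000: state=(0.593)
t=1.100: state=(0.634)
t=1.200: state=(0.677)
t=1.300: state=(0.723)
t=1.400: state=(0.772)
t=1.500: state=(0.823)
t=1.600: state=(0.877)
t=1.700: state=(0.935)
t=1.800: state=(0.995)
t=1.900: state=(1.059)
next step: t=1.920: state=(1.072) — x has crossed 1.06
linear interpolation between t=1.900 (1.05881) and t=1.920 (1.07195) → t≈1.902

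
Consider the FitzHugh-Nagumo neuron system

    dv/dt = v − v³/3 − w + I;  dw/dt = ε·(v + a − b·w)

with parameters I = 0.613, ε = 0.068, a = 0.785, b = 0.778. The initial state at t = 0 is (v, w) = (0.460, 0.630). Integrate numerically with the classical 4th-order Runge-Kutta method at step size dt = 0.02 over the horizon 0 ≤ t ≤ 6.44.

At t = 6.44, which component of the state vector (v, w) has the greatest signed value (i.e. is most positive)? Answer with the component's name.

t=0.000: state=(0.460, 0.630)
step 1 (dt=0.02): k1=(0.411, 0.051), k2=(0.413, 0.052), k3=(0.413, 0.052), k4=(0.416, 0.052); state += dt/6·(k1+2k2+2k3+k4)
t=0.020: state=(0.468, 0.631)
t=0.040: state=(0.477, 0.632)
t=0.060: state=(0.485, 0.633)
continuing one RK4 step at a time; state shown every 25 steps (Δt=0.5):
t=0.500: state=(0.699, 0.659)
t=1.000: state=(0.985, 0.697)
t=1.500: state=(1.254, 0.742)
t=2.000: state=(1.438, 0.795)
t=2.500: state=(1.527, 0.850)
t=3.000: state=(1.553, 0.906)
t=3.500: state=(1.546, 0.961)
t=4.000: state=(1.523, 1.014)
t=4.500: state=(1.492, 1.064)
t=5.000: state=(1.457, 1.112)
t=5.500: state=(1.419, 1.158)
t=6.000: state=(1.379, 1.201)
t=6.440: state=(1.341, 1.237)
compare at T: v=1.341, w=1.237

largest component: v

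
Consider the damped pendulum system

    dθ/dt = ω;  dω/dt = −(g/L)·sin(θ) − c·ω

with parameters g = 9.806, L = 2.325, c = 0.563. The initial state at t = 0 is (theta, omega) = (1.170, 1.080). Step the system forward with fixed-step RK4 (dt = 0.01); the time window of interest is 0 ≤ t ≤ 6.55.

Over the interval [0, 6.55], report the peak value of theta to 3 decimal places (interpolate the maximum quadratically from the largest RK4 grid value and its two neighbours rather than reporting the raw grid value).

t=0.000: state=(1.170, 1.080)
step 1 (dt=0.01): k1=(1.080, -4.491), k2=(1.058, -4.488), k3=(1.058, -4.487), k4=(1.035, -4.483); state += dt/6·(k1+2k2+2k3+k4)
t=0.010: state=(1.181, 1.035)
t=0.020: state=(1.191, 0.990)
t=0.030: state=(1.200, 0.946)
continuing one RK4 step at a time; state shown every 25 steps (Δt=0.25):
t=0.250: state=(1.303, 0.002)
t=0.500: state=(1.183, -0.934)
t=0.750: state=(0.854, -1.651)
t=1.000: state=(0.388, -2.003)
t=1.250: state=(-0.106, -1.868)
t=1.500: state=(-0.510, -1.311)
t=1.750: state=(-0.745, -0.548)
t=2.000: state=(-0.784, 0.216)
t=2.250: state=(-0.648, 0.842)
t=2.500: state=(-0.384, 1.219)
t=2.750: state=(-0.066, 1.275)
t=3.000: state=(0.227, 1.020)
t=3.250: state=(0.427, 0.560)
t=3.500: state=(0.502, 0.035)
t=3.750: state=(0.450, -0.428)
t=4.000: state=(0.301, -0.736)
t=4.250: state=(0.100, -0.834)
t=4.500: state=(-0.099, -0.721)
t=4.750: state=(-0.247, -0.450)
t=5.000: state=(-0.318, -0.109)
t=5.250: state=(-0.304, 0.212)
t=5.500: state=(-0.219, 0.442)
t=5.750: state=(-0.094, 0.538)
t=6.000: state=(0.038, 0.492)
t=6.250: state=(0.143, 0.335)
t=6.500: state=(0.200, 0.118)
t=6.550: state=(0.205, 0.073)
largest grid value and its neighbours: theta(0.240)=1.30282, theta(0.250)=1.30304, theta(0.260)=1.30286
parabola through these three points peaks at t≈0.251 with theta≈1.30304

max theta = 1.303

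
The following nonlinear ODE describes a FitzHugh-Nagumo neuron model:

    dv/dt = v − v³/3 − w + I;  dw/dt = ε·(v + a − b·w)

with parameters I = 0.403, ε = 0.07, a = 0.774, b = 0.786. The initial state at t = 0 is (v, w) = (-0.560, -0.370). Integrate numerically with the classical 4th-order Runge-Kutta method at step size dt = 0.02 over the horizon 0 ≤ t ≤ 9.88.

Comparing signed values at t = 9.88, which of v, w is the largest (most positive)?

largest component: v

t=0.000: state=(-0.560, -0.370)
step 1 (dt=0.02): k1=(0.272, 0.035), k2=(0.273, 0.036), k3=(0.273, 0.036), k4=(0.275, 0.036); state += dt/6·(k1+2k2+2k3+k4)
t=0.020: state=(-0.555, -0.369)
t=0.040: state=(-0.549, -0.369)
t=0.060: state=(-0.543, -0.368)
continuing one RK4 step at a time; state shown every 25 steps (Δt=0.5):
t=0.500: state=(-0.401, -0.350)
t=1.000: state=(-0.173, -0.324)
t=1.500: state=(0.176, -0.289)
t=2.000: state=(0.705, -0.240)
t=2.500: state=(1.326, -0.171)
t=3.000: state=(1.732, -0.086)
t=3.500: state=(1.864, 0.006)
t=4.000: state=(1.878, 0.097)
t=4.500: state=(1.856, 0.186)
t=5.000: state=(1.824, 0.271)
t=5.500: state=(1.790, 0.353)
t=6.000: state=(1.754, 0.431)
t=6.500: state=(1.717, 0.506)
t=7.000: state=(1.680, 0.578)
t=7.500: state=(1.642, 0.646)
t=8.000: state=(1.603, 0.711)
t=8.500: state=(1.563, 0.773)
t=9.000: state=(1.523, 0.832)
t=9.500: state=(1.480, 0.888)
t=9.880: state=(1.447, 0.929)
compare at T: v=1.447, w=0.929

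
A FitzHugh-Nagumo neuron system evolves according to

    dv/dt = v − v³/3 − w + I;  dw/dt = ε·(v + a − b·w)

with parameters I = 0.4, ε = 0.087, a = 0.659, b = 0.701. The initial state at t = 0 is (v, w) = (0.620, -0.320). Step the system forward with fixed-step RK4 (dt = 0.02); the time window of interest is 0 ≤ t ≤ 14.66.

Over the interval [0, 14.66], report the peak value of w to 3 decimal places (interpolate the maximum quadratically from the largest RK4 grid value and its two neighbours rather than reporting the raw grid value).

t=0.000: state=(0.620, -0.320)
step 1 (dt=0.02): k1=(1.261, 0.131), k2=(1.267, 0.132), k3=(1.267, 0.132), k4=(1.273, 0.133); state += dt/6·(k1+2k2+2k3+k4)
t=0.020: state=(0.645, -0.317)
t=0.040: state=(0.671, -0.315)
t=0.060: state=(0.697, -0.312)
continuing one RK4 step at a time; state shown every 25 steps (Δt=0.5):
t=0.500: state=(1.276, -0.241)
t=1.000: state=(1.727, -0.140)
t=1.500: state=(1.874, -0.030)
t=2.000: state=(1.886, 0.080)
t=2.500: state=(1.859, 0.186)
t=3.000: state=(1.821, 0.288)
t=3.500: state=(1.780, 0.384)
t=4.000: state=(1.737, 0.476)
t=4.500: state=(1.693, 0.564)
t=5.000: state=(1.648, 0.647)
t=5.500: state=(1.602, 0.725)
t=6.000: state=(1.554, 0.799)
t=6.500: state=(1.505, 0.869)
t=7.000: state=(1.454, 0.935)
t=7.500: state=(1.400, 0.996)
t=8.000: state=(1.343, 1.053)
t=8.500: state=(1.282, 1.106)
t=9.000: state=(1.216, 1.154)
t=9.500: state=(1.144, 1.198)
t=10.000: state=(1.062, 1.238)
t=10.500: state=(0.967, 1.273)
t=11.000: state=(0.852, 1.302)
t=11.500: state=(0.706, 1.324)
t=12.000: state=(0.507, 1.339)
t=12.500: state=(0.211, 1.343)
t=13.000: state=(-0.262, 1.330)
t=13.500: state=(-0.970, 1.293)
t=14.000: state=(-1.646, 1.225)
t=14.500: state=(-1.935, 1.138)
t=14.660: state=(-1.966, 1.109)
largest grid value and its neighbours: w(12.380)=1.34305, w(12.400)=1.34306, w(12.420)=1.34304
parabola through these three points peaks at t≈12.397 with w≈1.34306

max w = 1.343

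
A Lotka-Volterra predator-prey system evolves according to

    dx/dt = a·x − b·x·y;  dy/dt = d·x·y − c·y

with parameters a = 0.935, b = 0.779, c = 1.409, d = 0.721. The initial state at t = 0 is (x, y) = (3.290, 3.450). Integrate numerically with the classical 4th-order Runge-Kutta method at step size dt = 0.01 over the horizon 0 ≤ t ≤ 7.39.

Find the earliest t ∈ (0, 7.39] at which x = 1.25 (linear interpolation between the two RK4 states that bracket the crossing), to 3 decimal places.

t=0.000: state=(3.290, 3.450)
step 1 (dt=0.01): k1=(-5.766, 3.323), k2=(-5.758, 3.267), k3=(-5.757, 3.266), k4=(-5.747, 3.210); state += dt/6·(k1+2k2+2k3+k4)
t=0.010: state=(3.232, 3.483)
t=0.020: state=(3.175, 3.514)
t=0.030: state=(3.118, 3.545)
continuing one RK4 step at a time; state shown every 25 steps (Δt=0.25):
t=0.250: state=(2.008, 3.886)
t=0.480: state=(1.257, 3.664)
next step: t=0.490: state=(1.233, 3.645) — x has crossed 1.25
linear interpolation between t=0.480 (1.25728) and t=0.490 (1.23348) → t≈0.483

t = 0.483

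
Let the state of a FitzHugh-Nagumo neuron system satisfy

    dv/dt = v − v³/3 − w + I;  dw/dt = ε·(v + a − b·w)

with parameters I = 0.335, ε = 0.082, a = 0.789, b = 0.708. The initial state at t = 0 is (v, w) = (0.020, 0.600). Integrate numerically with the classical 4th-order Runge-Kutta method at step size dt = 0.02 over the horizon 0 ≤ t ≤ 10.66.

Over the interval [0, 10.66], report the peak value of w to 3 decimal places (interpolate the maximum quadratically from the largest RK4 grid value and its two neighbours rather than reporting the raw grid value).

max w = 0.616

t=0.000: state=(0.020, 0.600)
step 1 (dt=0.02): k1=(-0.245, 0.032), k2=(-0.248, 0.031), k3=(-0.248, 0.031), k4=(-0.251, 0.031); state += dt/6·(k1+2k2+2k3+k4)
t=0.020: state=(0.015, 0.601)
t=0.040: state=(0.010, 0.601)
t=0.060: state=(0.005, 0.602)
continuing one RK4 step at a time; state shown every 25 steps (Δt=0.5):
t=0.500: state=(-0.143, 0.613)
t=1.000: state=(-0.413, 0.616)
t=1.500: state=(-0.812, 0.606)
t=2.000: state=(-1.265, 0.578)
t=2.500: state=(-1.590, 0.535)
t=3.000: state=(-1.732, 0.484)
t=3.500: state=(-1.769, 0.431)
t=4.000: state=(-1.766, 0.379)
t=4.500: state=(-1.749, 0.329)
t=5.000: state=(-1.728, 0.282)
t=5.500: state=(-1.705, 0.236)
t=6.000: state=(-1.682, 0.193)
t=6.500: state=(-1.659, 0.152)
t=7.000: state=(-1.636, 0.113)
t=7.500: state=(-1.613, 0.076)
t=8.000: state=(-1.590, 0.041)
t=8.500: state=(-1.568, 0.008)
t=9.000: state=(-1.546, -0.024)
t=9.500: state=(-1.524, -0.053)
t=10.000: state=(-1.502, -0.081)
t=10.500: state=(-1.480, -0.107)
t=10.660: state=(-1.474, -0.115)
largest grid value and its neighbours: w(0.880)=0.61625, w(0.900)=0.61627, w(0.920)=0.61626
parabola through these three points peaks at t≈0.907 with w≈0.61627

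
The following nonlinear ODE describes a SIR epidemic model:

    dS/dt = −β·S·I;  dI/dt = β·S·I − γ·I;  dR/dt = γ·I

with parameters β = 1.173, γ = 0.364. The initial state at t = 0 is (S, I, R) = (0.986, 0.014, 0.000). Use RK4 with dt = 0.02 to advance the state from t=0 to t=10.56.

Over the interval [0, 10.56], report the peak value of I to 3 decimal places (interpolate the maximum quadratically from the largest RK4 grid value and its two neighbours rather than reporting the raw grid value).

t=0.000: state=(0.986, 0.014, 0.000)
step 1 (dt=0.02): k1=(-0.016, 0.011, 0.005), k2=(-0.016, 0.011, 0.005), k3=(-0.016, 0.011, 0.005), k4=(-0.016, 0.011, 0.005); state += dt/6·(k1+2k2+2k3+k4)
t=0.020: state=(0.986, 0.014, 0.000)
t=0.040: state=(0.985, 0.014, 0.000)
t=0.060: state=(0.985, 0.015, 0.000)
continuing one RK4 step at a time; state shown every 25 steps (Δt=0.5):
t=0.500: state=(0.976, 0.021, 0.003)
t=1.000: state=(0.962, 0.031, 0.008)
t=1.500: state=(0.941, 0.045, 0.014)
t=2.000: state=(0.912, 0.064, 0.024)
t=2.500: state=(0.872, 0.090, 0.038)
t=3.000: state=(0.819, 0.123, 0.057)
t=3.500: state=(0.754, 0.163, 0.083)
t=4.000: state=(0.676, 0.207, 0.117)
t=4.500: state=(0.591, 0.250, 0.159)
t=5.000: state=(0.505, 0.287, 0.208)
t=5.500: state=(0.423, 0.314, 0.263)
t=6.000: state=(0.350, 0.329, 0.321)
t=6.500: state=(0.288, 0.330, 0.381)
t=7.000: state=(0.238, 0.321, 0.441)
t=7.500: state=(0.198, 0.304, 0.498)
t=8.000: state=(0.167, 0.282, 0.551)
t=8.500: state=(0.143, 0.257, 0.600)
t=9.000: state=(0.123, 0.232, 0.645)
t=9.500: state=(0.109, 0.207, 0.685)
t=10.000: state=(0.097, 0.183, 0.720)
t=10.500: state=(0.088, 0.161, 0.751)
t=10.560: state=(0.087, 0.159, 0.755)
largest grid value and its neighbours: I(6.300)=0.33094, I(6.320)=0.33094, I(6.340)=0.33092
parabola through these three points peaks at t≈6.312 with I≈0.33094

max I = 0.331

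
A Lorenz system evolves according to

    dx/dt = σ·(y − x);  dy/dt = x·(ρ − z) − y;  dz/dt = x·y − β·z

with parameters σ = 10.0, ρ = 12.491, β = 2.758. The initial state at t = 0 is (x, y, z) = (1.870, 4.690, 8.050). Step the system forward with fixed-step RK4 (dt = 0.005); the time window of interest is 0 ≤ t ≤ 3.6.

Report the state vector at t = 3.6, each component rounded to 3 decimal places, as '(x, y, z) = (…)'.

(x, y, z) = (5.175, 5.278, 10.901)

t=0.000: state=(1.870, 4.690, 8.050)
step 1 (dt=0.005): k1=(28.200, 3.615, -13.432), k2=(27.585, 3.984, -12.991), k3=(27.610, 3.974, -12.999), k4=(27.018, 4.338, -12.565); state += dt/6·(k1+2k2+2k3+k4)
t=0.005: state=(2.008, 4.710, 7.985)
t=0.010: state=(2.140, 4.733, 7.924)
t=0.015: state=(2.267, 4.760, 7.868)
continuing one RK4 step at a time; state shown every 40 steps (Δt=0.2):
t=0.200: state=(5.596, 7.223, 8.416)
t=0.400: state=(7.720, 7.656, 13.555)
t=0.600: state=(5.499, 4.059, 13.684)
t=0.800: state=(3.853, 3.701, 10.322)
t=1.000: state=(4.599, 5.409, 8.813)
t=1.200: state=(6.510, 7.333, 10.839)
t=1.400: state=(6.685, 5.989, 13.520)
t=1.600: state=(4.958, 4.284, 12.115)
t=1.800: state=(4.538, 4.770, 10.078)
t=2.000: state=(5.581, 6.266, 10.136)
t=2.200: state=(6.529, 6.600, 12.185)
t=2.400: state=(5.803, 5.195, 12.656)
t=2.600: state=(4.923, 4.762, 11.185)
t=2.800: state=(5.195, 5.571, 10.384)
t=3.000: state=(6.029, 6.354, 11.274)
t=3.200: state=(6.093, 5.831, 12.342)
t=3.400: state=(5.389, 5.082, 11.825)
t=3.600: state=(5.175, 5.278, 10.901)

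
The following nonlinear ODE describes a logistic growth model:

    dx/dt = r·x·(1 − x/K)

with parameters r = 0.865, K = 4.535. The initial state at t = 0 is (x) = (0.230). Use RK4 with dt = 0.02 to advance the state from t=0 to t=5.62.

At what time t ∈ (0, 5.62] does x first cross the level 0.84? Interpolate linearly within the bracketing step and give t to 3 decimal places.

t = 1.674

t=0.000: state=(0.230)
step 1 (dt=0.02): k1=(0.189), k2=(0.190), k3=(0.190), k4=(0.192); state += dt/6·(k1+2k2+2k3+k4)
t=0.020: state=(0.234)
t=0.040: state=(0.238)
t=0.060: state=(0.242)
continuing one RK4 step at a time; state shown every 10 steps (Δt=0.2):
t=0.200: state=(0.271)
t=0.400: state=(0.318)
t=0.600: state=(0.374)
t=0.800: state=(0.437)
t=1.000: state=(0.511)
t=1.200: state=(0.594)
t=1.400: state=(0.690)
t=1.600: state=(0.797)
t=1.660: state=(0.832)
next step: t=1.680: state=(0.843) — x has crossed 0.84
linear interpolation between t=1.660 (0.83167) and t=1.680 (0.84348) → t≈1.674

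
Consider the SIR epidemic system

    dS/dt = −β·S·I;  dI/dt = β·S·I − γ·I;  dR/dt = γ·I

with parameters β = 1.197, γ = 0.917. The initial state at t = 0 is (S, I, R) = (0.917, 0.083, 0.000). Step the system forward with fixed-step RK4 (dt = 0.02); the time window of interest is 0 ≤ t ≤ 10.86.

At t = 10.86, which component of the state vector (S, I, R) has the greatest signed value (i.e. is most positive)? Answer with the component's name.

largest component: R

t=0.000: state=(0.917, 0.083, 0.000)
step 1 (dt=0.02): k1=(-0.091, 0.015, 0.076), k2=(-0.091, 0.015, 0.076), k3=(-0.091, 0.015, 0.076), k4=(-0.091, 0.015, 0.076); state += dt/6·(k1+2k2+2k3+k4)
t=0.020: state=(0.915, 0.083, 0.002)
t=0.040: state=(0.913, 0.084, 0.003)
t=0.060: state=(0.912, 0.084, 0.005)
continuing one RK4 step at a time; state shown every 25 steps (Δt=0.5):
t=0.500: state=(0.871, 0.090, 0.040)
t=1.000: state=(0.824, 0.094, 0.082)
t=1.500: state=(0.778, 0.096, 0.126)
t=2.000: state=(0.735, 0.096, 0.170)
t=2.500: state=(0.695, 0.093, 0.213)
t=3.000: state=(0.658, 0.088, 0.254)
t=3.500: state=(0.626, 0.081, 0.293)
t=4.000: state=(0.597, 0.074, 0.329)
t=4.500: state=(0.572, 0.067, 0.361)
t=5.000: state=(0.551, 0.059, 0.390)
t=5.500: state=(0.533, 0.052, 0.415)
t=6.000: state=(0.518, 0.045, 0.437)
t=6.500: state=(0.506, 0.038, 0.456)
t=7.000: state=(0.495, 0.033, 0.472)
t=7.500: state=(0.486, 0.028, 0.486)
t=8.000: state=(0.479, 0.023, 0.498)
t=8.500: state=(0.473, 0.020, 0.508)
t=9.000: state=(0.468, 0.016, 0.516)
t=9.500: state=(0.463, 0.014, 0.523)
t=10.000: state=(0.460, 0.011, 0.529)
t=10.500: state=(0.457, 0.010, 0.533)
t=10.860: state=(0.455, 0.008, 0.536)
compare at T: S=0.455, I=0.008, R=0.536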